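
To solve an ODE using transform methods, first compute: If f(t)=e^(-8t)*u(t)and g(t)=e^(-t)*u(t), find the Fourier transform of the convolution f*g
By the convolution theorem: F{f*g}=F(omega)*G(omega)
F(omega)=1/(8 + j*omega), G(omega)=1/(1 + j*omega)
F{f*g}=1/((8 + j*omega)(1 + j*omega))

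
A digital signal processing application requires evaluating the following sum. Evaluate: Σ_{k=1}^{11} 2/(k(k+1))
Partial fractions: 2/(k(k + 1)) = 2/k - 2/(k + 1)
Telescoping sum: 2(1 - 1/12) = 2·11/12

Answer: 11/6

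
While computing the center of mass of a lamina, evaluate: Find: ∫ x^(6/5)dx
Power rule: ∫ x^(6/5) dx=x^(11/5)/(11/5)+C

Answer: (5/11)·x^(11/5)+C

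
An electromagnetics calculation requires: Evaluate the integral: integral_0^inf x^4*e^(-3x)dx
This is a Gamma integral. Substitute u = 3x (du = 3 dx):
integral_0^inf x^4*e^(-3x) dx = (1/3^5) integral_0^inf u^4*e^(-u) du
= Gamma(5)/3^5 = 4!/3^5 = 24/243

Answer: 8/81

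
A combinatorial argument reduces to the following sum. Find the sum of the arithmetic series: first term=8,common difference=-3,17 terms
Last term: a_n = 8 + (17 - 1)·-3 = -40
Sum = n(a_1 + a_n)/2 = 17(8 + (-40))/2 = -272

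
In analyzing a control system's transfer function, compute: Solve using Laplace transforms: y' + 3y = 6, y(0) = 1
Take L of both sides: sY(s) - 1 + 3Y(s) = 6/s
Y(s)(s + 3) = 6/s + 1
Y(s) = 6/(s(s + 3)) + 1/(s + 3)
Partial fractions: 6/(s(s + 3)) = 2/s - 2/(s + 3)
So Y(s) = 2/s - 1/(s + 3)
Inverse transform (L^(-1){1/s} = 1, L^(-1){1/(s + 3)} = e^(-3t)):

Answer: y(t) = 2 - e^(-3t)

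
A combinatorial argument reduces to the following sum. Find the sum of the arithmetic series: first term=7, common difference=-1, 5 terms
Last term: a_n = 7 + (5 - 1)·-1 = 3
Sum = n(a_1 + a_n)/2 = 5(7 + 3)/2 = 25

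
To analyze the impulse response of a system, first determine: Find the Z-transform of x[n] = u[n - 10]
Using the time-shift property: Z{u[n-10]} = z^(-10)*z/(z-1)
= z^(-9)/(z-1)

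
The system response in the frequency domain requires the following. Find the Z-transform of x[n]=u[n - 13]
Using the time-shift property: Z{u[n-13]}=z^(-13) * z/(z-1)
=z^(-12)/(z-1)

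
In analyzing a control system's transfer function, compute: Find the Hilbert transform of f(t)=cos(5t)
The Hilbert transform shifts each frequency component by -pi/2.
H{cos(wt)}=sin(wt)
With w=5: H{cos(5t)}=sin(5t)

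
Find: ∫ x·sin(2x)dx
By parts: u = x, dv = sin(2x) dx
du = dx, v = -cos(2x)/2
= -x·cos(2x)/2+sin(2x)/2²+C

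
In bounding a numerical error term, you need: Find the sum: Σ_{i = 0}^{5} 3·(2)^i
Geometric series: S=a(1 - r^n)/(1 - r)
a=3, r=2, n=6
S=3(1-64)/-1=189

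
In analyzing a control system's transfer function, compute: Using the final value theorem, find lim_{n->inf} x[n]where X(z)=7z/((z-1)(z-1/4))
Final value theorem: lim x[n]=lim_{z->1} (z-1)*X(z)
(z-1)*X(z)=7z/(z-1/4)
As z->1: 7/(1-1/4)=7/(3/4)=28/3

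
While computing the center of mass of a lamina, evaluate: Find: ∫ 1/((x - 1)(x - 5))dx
Partial fractions: 1/((x-1)(x-5))=A/(x-1)+B/(x-5)
A=-1/4, B=1/4
∫ [-1/4· 1/(x-1)+1/4· 1/(x-5)] dx
=(1/4)[ln|x-5| - ln|x-1|]+C

Answer: (1/4)·ln|(x-5)/(x-1)|+C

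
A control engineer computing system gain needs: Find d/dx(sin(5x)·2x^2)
Product rule: (fg)' = f'g+fg'
f = sin(5x), f' = 5·cos(5x)
g = 2x^2, g' = 4x

Answer: 10·cos(5x)·x^2+4·sin(5x)·x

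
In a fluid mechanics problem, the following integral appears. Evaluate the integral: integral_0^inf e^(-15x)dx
integral_0^inf e^(-15x) dx = [-1/15*e^(-15x)]_0^inf
= 0 - (-1/15) = 1/15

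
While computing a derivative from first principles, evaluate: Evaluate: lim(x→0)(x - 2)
Polynomial is continuous, so substitute x = 0:
1·0-2 = -2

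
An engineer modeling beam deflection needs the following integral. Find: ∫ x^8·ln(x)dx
By parts: u = ln(x), dv = x^8 dx
du = 1/x dx, v = x^9/9
= x^9·ln(x)/9 - ∫ x^8/9 dx
= x^9·ln(x)/9 - x^9/81+C

Answer: x^9(ln(x)/9-1/81)+C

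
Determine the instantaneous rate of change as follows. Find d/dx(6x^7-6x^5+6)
Power rule: d/dx(ax^n)=n·a·x^(n-1)
Term by term: 42·x^6 - 30·x^4

Answer: 42x^6 - 30x^4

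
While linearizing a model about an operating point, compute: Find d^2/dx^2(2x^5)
Apply power rule 2 times:
d^1: 10x^4
d^2: 40x^3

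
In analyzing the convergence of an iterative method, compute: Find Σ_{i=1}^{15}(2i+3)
=2·Σ i+3·15=2·120+45=285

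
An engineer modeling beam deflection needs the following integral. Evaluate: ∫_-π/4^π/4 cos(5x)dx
Antiderivative: sin(5x)/5
Evaluate at bounds: [sin(5·π/4)/5] - [sin(5·-π/4)/5]
=((-√2/2) - (√2/2))/5=-√2/5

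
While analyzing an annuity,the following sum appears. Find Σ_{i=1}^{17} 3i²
=3·n(n+1)(2n+1)/6=3·17·18·35/6=5355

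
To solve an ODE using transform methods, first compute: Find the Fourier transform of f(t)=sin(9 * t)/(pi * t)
sin(W*t)/(pi*t)=(W/pi)*sinc(W*t/pi) is the impulse response of the ideal low-pass filter with cutoff W (here W=9).
Its Fourier transform is a rectangular function:
F(omega)=1 for |omega| < 9, 0 otherwise

Answer: rect(omega/18) [i.e., 1 for |omega| < 9, 0 otherwise]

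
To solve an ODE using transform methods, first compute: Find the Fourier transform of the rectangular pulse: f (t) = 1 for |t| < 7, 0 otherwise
F(omega)=integral from -7 to 7 of e^(-j*omega*t) dt
=2*sin(7*omega)/omega=14*sinc(7*omega/pi)

Answer: 2*sin(7*omega)/omega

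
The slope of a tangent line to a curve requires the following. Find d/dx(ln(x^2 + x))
Chain rule: d/dx[ln(u)]=u'/u where u=x^2+x
u'=2x+1

Answer: (2x+1)/(x^2+x)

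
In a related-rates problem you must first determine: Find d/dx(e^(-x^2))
Chain rule: d/dx[e^u] = e^u · u' where u = -x^2
u' = -2x

Answer: -2x·e^(-x^2)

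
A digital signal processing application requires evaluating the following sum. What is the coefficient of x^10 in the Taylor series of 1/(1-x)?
1/(1-x)=Σ x^n for |x|<1
All coefficients are 1

Answer: 1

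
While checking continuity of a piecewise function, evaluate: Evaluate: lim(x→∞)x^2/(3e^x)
Apply L'Hôpital 2 times (∞/∞ each time):
Eventually get 2!/(3e^x) → 0

Answer: 0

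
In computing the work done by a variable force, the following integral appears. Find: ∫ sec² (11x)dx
Since d/dx[tan(11x)]=11sec²(11x), integral=tan(11x)/11+C

Answer: (1/11)tan(11x)+C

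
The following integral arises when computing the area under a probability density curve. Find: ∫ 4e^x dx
Since d/dx[e^x] = + e^x, we get 4e^x + C

Answer: 4e^x + C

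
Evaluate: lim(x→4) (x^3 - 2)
Polynomial is continuous, so substitute x = 4:
1·4^3 - 2 = 62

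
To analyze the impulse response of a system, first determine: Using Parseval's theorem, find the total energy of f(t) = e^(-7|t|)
Parseval's theorem: E = integral |f(t)|^2 dt = (1/2pi) integral |F(omega)|^2 domega
E = integral_{-inf}^{inf} e^(-14|t|) dt = 2 * integral_0^inf e^(-14t) dt = 2/(2 * 7) = 1/7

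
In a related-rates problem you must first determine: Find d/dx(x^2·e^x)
Product rule: (fg)' = f'g + fg'
f = x^2, f' = 2x
g = e^x, g' = e^x

Answer: 2x·e^x + x^2·e^x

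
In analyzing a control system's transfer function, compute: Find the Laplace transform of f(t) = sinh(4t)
L{sinh(at)}=a/(s²-a²)
L{sinh(4t)}=4/(s²-16)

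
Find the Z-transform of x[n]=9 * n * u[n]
Z{n * u[n]} = z/(z-1)^2
By linearity: Z{9 * n * u[n]} = 9z/(z-1)^2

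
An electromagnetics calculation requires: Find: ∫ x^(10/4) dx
Power rule: ∫ x^(5/2) dx=x^(7/2)/(7/2)+C

Answer: (2/7)·x^(7/2)+C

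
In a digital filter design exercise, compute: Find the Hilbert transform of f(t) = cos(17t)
The Hilbert transform shifts each frequency component by -pi/2.
H{cos(wt)} = sin(wt)
With w = 17: H{cos(17t)} = sin(17t)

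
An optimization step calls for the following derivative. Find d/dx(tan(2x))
Chain rule: d/dx[tan(u)] = sec²(u)·u' where u = 2x
u' = 2

Answer: 2·sec²(2x)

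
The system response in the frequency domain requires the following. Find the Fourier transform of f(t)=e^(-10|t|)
Using the standard pair: F{e^(-a|t|)} = 2a/(a^2+omega^2)
With a = 10: F(omega) = 20/(100+omega^2)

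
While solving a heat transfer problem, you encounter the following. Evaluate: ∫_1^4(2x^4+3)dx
Step 1: Find antiderivative F(x) = (2/5)x^5+3x
Step 2: F(4) - F(1) = 2108/5 - (17/5) = 2091/5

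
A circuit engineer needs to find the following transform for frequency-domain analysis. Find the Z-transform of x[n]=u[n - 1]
Using the time-shift property: Z{u[n-1]} = z^(-1) * z/(z-1)
= z^(0)/(z-1)

Answer: 1/(z-1)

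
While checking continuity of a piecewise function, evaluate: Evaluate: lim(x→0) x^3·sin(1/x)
Squeeze theorem: -|x^3| ≤ x^3·sin(1/x) ≤ |x^3|
Since x^3 → 0 as x → 0, by squeeze theorem the limit is 0

Answer: 0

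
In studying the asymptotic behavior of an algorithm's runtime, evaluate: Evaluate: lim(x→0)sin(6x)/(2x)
L'Hôpital (0/0): lim 6cos(6x)/2 = 6/2

Answer: 3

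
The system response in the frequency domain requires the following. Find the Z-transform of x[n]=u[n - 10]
Using the time-shift property: Z{u[n-10]} = z^(-10) * z/(z-1)
= z^(-9)/(z-1)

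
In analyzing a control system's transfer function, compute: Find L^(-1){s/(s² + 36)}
L^(-1){s/(s²+w²)} = cos(wt)
Here w = 6

Answer: cos(6t)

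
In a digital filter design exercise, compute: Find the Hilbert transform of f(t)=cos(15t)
The Hilbert transform shifts each frequency component by -pi/2.
H{cos(wt)}=sin(wt)
With w=15: H{cos(15t)}=sin(15t)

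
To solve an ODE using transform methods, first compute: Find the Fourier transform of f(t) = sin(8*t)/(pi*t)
sin(W*t)/(pi*t) = (W/pi)*sinc(W*t/pi) is the impulse response of the ideal low-pass filter with cutoff W (here W = 8).
Its Fourier transform is a rectangular function:
F(omega) = 1 for |omega| < 8, 0 otherwise

Answer: rect(omega/16) [i.e., 1 for |omega| < 8, 0 otherwise]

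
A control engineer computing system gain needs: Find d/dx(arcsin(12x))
d/dx[arcsin(u)] = u'/√(1-u²), u = 12x, u' = 12

Answer: 12/√(1-144x²)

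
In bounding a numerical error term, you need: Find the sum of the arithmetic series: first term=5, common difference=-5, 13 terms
Last term: a_n = 5+(13-1)·-5 = -55
Sum = n(a_1+a_n)/2 = 13(5+(-55))/2 = -325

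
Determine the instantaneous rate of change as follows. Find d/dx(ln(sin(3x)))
Chain rule: d/dx[ln(u)] = u'/u where u = sin(3x)
u' = 3cos(3x)

Answer: (3cos(3x))/(sin(3x))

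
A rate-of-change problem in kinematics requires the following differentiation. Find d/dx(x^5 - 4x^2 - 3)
Power rule: d/dx(ax^n) = n·a·x^(n-1)
Term by term: 5·x^4-8·x

Answer: 5x^4-8x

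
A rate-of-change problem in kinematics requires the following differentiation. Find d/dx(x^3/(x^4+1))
Quotient rule: (f/g)' = (f'g - fg')/g²
f = x^3, f' = 3x^2
g = x^4+1, g' = 4x^3

Answer: (3x^2·(x^4+1)-4x^6)/(x^4+1)²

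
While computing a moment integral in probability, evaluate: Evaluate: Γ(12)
Γ(n) = (n-1)! for positive integers
Γ(12) = 11! = 39916800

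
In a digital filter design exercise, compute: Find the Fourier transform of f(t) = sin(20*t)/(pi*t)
sin(W*t)/(pi*t) = (W/pi)*sinc(W*t/pi) is the impulse response of the ideal low-pass filter with cutoff W (here W = 20).
Its Fourier transform is a rectangular function:
F(omega) = 1 for |omega| < 20, 0 otherwise

Answer: rect(omega/40) [i.e., 1 for |omega| < 20, 0 otherwise]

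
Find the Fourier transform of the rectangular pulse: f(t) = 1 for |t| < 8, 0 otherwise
F(omega)=integral from -8 to 8 of e^(-j*omega*t) dt
=2*sin(8*omega)/omega=16*sinc(8*omega/pi)

Answer: 2*sin(8*omega)/omega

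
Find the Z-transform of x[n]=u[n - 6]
Using the time-shift property: Z{u[n-6]} = z^(-6)*z/(z-1)
= z^(-5)/(z-1)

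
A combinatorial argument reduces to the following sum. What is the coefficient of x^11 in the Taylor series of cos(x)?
cos(x) has only even powers. Coefficient of x^11=0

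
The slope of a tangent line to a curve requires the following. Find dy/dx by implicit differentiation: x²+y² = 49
Differentiate both sides: 2x+2y·(dy/dx) = 0
Solve: dy/dx = -2x/(2y) = -x/y

Answer: dy/dx = -x/y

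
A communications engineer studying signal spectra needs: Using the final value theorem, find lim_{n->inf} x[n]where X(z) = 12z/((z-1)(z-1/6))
Final value theorem: lim x[n]=lim_{z->1} (z-1)*X(z)
(z-1)*X(z)=12z/(z-1/6)
As z->1: 12/(1-1/6)=12/(5/6)=72/5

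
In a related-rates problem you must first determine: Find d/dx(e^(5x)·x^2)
Product rule: (fg)' = f'g + fg'
f = e^(5x), f' = 5·e^(5x)
g = x^2, g' = 2x

Answer: 5·e^(5x)·x^2 + 2·e^(5x)·x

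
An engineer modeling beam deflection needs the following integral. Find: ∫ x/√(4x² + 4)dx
Let u = 4x²+4, du = 8x dx
∫ (1/8)·u^(-1/2) du = √u/4+C

Answer: √(4x²+4)/4+C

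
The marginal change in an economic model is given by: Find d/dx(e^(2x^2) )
Chain rule: d/dx[e^u] = e^u · u' where u = 2x^2
u' = 4x

Answer: 4x·e^(2x^2)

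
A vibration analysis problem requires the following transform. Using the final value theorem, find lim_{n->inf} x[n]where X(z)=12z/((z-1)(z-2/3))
Final value theorem: lim x[n]=lim_{z->1} (z-1)*X(z)
(z-1)*X(z)=12z/(z-2/3)
As z->1: 12/(1-2/3)=12/(1/3)=36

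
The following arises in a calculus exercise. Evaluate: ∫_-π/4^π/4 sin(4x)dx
Antiderivative: -cos(4x)/4
Evaluate at bounds: [-cos(4·π/4)/4] - [-cos(4·-π/4)/4]
= (-(-1) + (-1))/4 = 0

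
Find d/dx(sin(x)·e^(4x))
Product rule: (fg)'=f'g+fg'
f=sin(x), f'=cos(x)
g=e^(4x), g'=4·e^(4x)

Answer: cos(x)·e^(4x)+4·sin(x)·e^(4x)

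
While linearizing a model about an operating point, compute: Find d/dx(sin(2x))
Chain rule: d/dx[sin(u)]=cos(u)·u' where u=2x
u'=2

Answer: 2·cos(2x)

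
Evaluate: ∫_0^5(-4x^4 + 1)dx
Step 1: Find antiderivative F(x) = (-4/5)x^5 + x
Step 2: F(5) - F(0) = -2495 - (0) = -2495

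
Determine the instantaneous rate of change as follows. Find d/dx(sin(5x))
Chain rule: d/dx[sin(u)]=cos(u)·u' where u=5x
u'=5

Answer: 5·cos(5x)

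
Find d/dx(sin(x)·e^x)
Product rule: (fg)' = f'g + fg'
f = sin(x), f' = cos(x)
g = e^x, g' = e^x

Answer: cos(x)·e^x + sin(x)·e^x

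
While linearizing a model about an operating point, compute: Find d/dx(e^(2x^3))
Chain rule: d/dx[e^u] = e^u · u' where u = 2x^3
u' = 6x^2

Answer: 6x^2·e^(2x^3)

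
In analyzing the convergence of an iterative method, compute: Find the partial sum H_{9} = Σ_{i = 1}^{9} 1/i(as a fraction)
H_9=1+1/2+1/3+...+1/9
=7129/2520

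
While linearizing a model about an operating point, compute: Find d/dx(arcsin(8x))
d/dx[arcsin(u)] = u'/√(1-u²), u = 8x, u' = 8

Answer: 8/√(1 - 64x²)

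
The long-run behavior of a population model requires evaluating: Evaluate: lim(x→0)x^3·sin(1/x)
Squeeze theorem: -|x^3| ≤ x^3·sin(1/x) ≤ |x^3|
Since x^3 → 0 as x → 0, by squeeze theorem the limit is 0

Answer: 0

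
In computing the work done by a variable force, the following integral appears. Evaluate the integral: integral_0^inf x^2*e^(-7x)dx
This is a Gamma integral. Substitute u = 7x (du = 7 dx):
integral_0^inf x^2 * e^(-7x) dx = (1/7^3) integral_0^inf u^2 * e^(-u) du
= Gamma(3)/7^3 = 2!/7^3 = 2/343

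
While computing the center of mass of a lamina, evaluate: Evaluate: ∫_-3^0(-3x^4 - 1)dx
Step 1: Find antiderivative F(x) = (-3/5)x^5 - x
Step 2: F(0) - F(-3) = 0 - (744/5) = -744/5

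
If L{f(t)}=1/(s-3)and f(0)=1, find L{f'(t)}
L{f'(t)}=s·F(s) - f(0)=s/(s-3) - 1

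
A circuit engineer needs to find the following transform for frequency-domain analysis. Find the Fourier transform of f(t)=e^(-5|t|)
Using the standard pair: F{e^(-a|t|)}=2a/(a^2 + omega^2)
With a=5: F(omega)=10/(25 + omega^2)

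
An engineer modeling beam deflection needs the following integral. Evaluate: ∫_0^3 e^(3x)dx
Antiderivative: (1/3)e^(3x)
Evaluate: (1/3)(e^9 - 1)

Answer: (e^9 - 1)/3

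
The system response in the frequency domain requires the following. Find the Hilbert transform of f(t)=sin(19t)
The Hilbert transform shifts each frequency component by -pi/2.
H{sin(wt)}=-cos(wt)
With w=19: H{sin(19t)}=-cos(19t)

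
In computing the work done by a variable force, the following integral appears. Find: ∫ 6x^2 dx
Using power rule: ∫ 6x^2 dx = 6/3 x^3 + C = 2x^3 + C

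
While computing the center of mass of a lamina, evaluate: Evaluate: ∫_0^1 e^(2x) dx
Antiderivative: (1/2)e^(2x)
Evaluate: (1/2)(e^2 - 1)

Answer: (e^2 - 1)/2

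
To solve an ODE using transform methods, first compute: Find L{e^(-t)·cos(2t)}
First shifting: L{e^(at)f(t)} = F(s-a)
L{cos(2t)} = s/(s²+4)
Shift: (s+1)/((s+1)²+4)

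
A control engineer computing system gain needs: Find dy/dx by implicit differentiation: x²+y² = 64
Differentiate both sides: 2x + 2y·(dy/dx) = 0
Solve: dy/dx = -2x/(2y) = -x/y

Answer: dy/dx = -x/y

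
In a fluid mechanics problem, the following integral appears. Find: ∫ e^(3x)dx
Since d/dx[e^(3x)]=3e^(3x), we get 1/3 e^(3x) + C

Answer: (1/3)e^(3x) + C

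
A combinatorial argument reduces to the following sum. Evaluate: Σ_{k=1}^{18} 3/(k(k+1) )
Partial fractions: 3/(k(k + 1))=3/k - 3/(k + 1)
Telescoping sum: 3(1 - 1/19)=3·18/19

Answer: 54/19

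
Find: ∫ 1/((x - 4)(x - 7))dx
Partial fractions: 1/((x-4)(x-7))=A/(x-4) + B/(x-7)
A=-1/3, B=1/3
∫ [-1/3· 1/(x-4) + 1/3· 1/(x-7)] dx
=(1/3)[ln|x-7| - ln|x-4|] + C

Answer: (1/3)·ln|(x-7)/(x-4)| + C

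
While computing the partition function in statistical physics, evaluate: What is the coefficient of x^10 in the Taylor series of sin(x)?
sin(x) has only odd powers. Coefficient of x^10 = 0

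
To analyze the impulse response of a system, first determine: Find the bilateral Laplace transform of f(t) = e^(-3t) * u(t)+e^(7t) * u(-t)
For e^(-3t)*u(t): L = 1/(s + 3), Re(s) > -3
For e^(7t)*u(-t): L = -1/(s-7), Re(s) < 7
Combined: F(s) = 1/(s + 3) - 1/(s-7), -3 < Re(s) < 7

Answer: 1/(s + 3) - 1/(s-7), ROC: -3 < Re(s) < 7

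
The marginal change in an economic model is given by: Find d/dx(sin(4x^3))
Chain rule: d/dx[sin(u)] = cos(u)·u' where u = 4x^3
u' = 12x^2

Answer: 12x^2·cos(4x^3)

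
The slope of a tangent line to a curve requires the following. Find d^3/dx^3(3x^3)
Apply power rule 3 times:
d^1: 9x^2
d^2: 18x
d^3: 18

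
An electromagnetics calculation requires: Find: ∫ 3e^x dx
Since d/dx[e^x]=+e^x, we get 3e^x+C

Answer: 3e^x+C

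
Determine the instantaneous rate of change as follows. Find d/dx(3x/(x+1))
Quotient rule: (f/g)'=(f'g - fg')/g²
f=3x, f'=3
g=x+1, g'=1

Answer: (3·(x+1)-3x)/(x+1)²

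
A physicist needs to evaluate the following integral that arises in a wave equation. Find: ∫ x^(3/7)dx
Power rule: ∫ x^(3/7) dx = x^(10/7)/(10/7)+C

Answer: (7/10)·x^(10/7)+C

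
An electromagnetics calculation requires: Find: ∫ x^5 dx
Using power rule: ∫ x^5 dx=1/6 x^6+C=(1/6)x^6+C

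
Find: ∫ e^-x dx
Since d/dx[e^-x]=- e^-x, we get -1e^-x + C

Answer: -e^-x + C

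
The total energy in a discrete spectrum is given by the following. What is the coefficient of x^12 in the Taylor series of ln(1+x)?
ln(1+x)=Σ (-1)^(n+1) x^n/n
Coefficient of x^12=(-1)^13/12=-1/12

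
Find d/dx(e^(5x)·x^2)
Product rule: (fg)' = f'g+fg'
f = e^(5x), f' = 5·e^(5x)
g = x^2, g' = 2x

Answer: 5·e^(5x)·x^2+2·e^(5x)·x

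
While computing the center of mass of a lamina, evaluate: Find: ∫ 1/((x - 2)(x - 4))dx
Partial fractions: 1/((x-2)(x-4))=A/(x-2)+B/(x-4)
A=-1/2, B=1/2
∫ [-1/2· 1/(x-2)+1/2· 1/(x-4)] dx
=(1/2)[ln|x-4| - ln|x-2|]+C

Answer: (1/2)·ln|(x-4)/(x-2)|+C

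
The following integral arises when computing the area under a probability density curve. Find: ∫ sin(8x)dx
Using substitution u = 8x: ∫ sin(u) du/8 = -cos(u)/8 + C

Answer: (-1/8)cos(8x) + C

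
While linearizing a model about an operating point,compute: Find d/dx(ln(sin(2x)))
Chain rule: d/dx[ln(u)] = u'/u where u = sin(2x)
u' = 2cos(2x)

Answer: (2cos(2x))/(sin(2x))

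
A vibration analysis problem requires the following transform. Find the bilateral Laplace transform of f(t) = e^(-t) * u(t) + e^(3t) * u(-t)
For e^(-t) * u(t): L=1/(s+1), Re(s) > -1
For e^(3t) * u(-t): L=-1/(s-3), Re(s) < 3
Combined: F(s)=1/(s+1)-1/(s-3), -1 < Re(s) < 3

Answer: 1/(s+1)-1/(s-3), ROC: -1 < Re(s) < 3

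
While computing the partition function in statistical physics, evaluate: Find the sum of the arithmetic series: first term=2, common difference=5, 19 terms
Last term: a_n = 2+(19-1)·5 = 92
Sum = n(a_1+a_n)/2 = 19(2+92)/2 = 893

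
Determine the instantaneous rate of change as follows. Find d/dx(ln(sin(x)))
Chain rule: d/dx[ln(u)] = u'/u where u = sin(x)
u' = cos(x)

Answer: (cos(x))/(sin(x))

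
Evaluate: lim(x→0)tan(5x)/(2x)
tan(u) ≈ u for small u:
tan(5x)/(2x) ≈ 5x/(2x) = 5/2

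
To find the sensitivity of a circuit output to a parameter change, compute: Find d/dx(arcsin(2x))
d/dx[arcsin(u)]=u'/√(1-u²), u=2x, u'=2

Answer: 2/√(1-4x²)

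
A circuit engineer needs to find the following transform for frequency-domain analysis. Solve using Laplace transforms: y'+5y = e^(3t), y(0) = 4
Take L: sY - 4+5Y=1/(s-3)
Y(s+5)=1/(s-3)+4
Y=1/((s-3)(s+5))+4/(s+5)
Partial fractions: 1/((s-3)(s+5))=(1/8)/(s-3) - (1/8)/(s+5)
So Y=(1/8)/(s-3)+(31/8)/(s+5)
Inverse Laplace transform (L^(-1){1/(s-3)}=e^(3t), L^(-1){1/(s+5)}=e^(-5t)):

Answer: y(t)=(1/8)·e^(3t)+(31/8)·e^(-5t)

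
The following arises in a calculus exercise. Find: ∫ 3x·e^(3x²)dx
Let u=3x², du=6x dx
∫ (1/2)e^u du=e^u/2 + C

Answer: e^(3x²)/2 + C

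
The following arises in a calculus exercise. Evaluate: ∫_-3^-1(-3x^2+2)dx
Step 1: Find antiderivative F(x)=-x^3 + 2x
Step 2: F(-1) - F(-3)=-1 - (21)=-22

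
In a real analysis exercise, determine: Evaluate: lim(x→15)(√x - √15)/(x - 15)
Multiply by conjugate (√x+√15)/(√x+√15):
=(x - 15)/((x - 15)(√x+√15))=1/(√x+√15)
As x → 15: 1/(2√15)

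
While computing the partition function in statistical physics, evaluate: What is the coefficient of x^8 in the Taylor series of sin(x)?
sin(x) has only odd powers. Coefficient of x^8=0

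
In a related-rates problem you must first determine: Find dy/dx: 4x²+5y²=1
Differentiate: 8x+10y·(dy/dx) = 0
dy/dx = -8x/(10y) = -(4/5)·(x/y)

Answer: dy/dx = -(4/5)·(x/y)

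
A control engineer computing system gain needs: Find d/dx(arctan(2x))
d/dx[arctan(u)]=u'/(1 + u²), u=2x, u'=2

Answer: 2/(1 + 4x²)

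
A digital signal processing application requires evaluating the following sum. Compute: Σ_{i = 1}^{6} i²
Using formula: Σ i^2 = n(n+1)(2n+1)/6 = 6·7·13/6 = 91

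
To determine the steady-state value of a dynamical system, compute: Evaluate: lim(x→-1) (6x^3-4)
Polynomial is continuous, so substitute x = -1:
6·(-1)^3 - 4 = -10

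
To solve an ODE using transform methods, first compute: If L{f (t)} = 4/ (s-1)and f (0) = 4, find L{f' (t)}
L{f'(t)}=s·F(s) - f(0)=4s/(s-1)-4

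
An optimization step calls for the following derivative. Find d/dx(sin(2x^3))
Chain rule: d/dx[sin(u)]=cos(u)·u' where u=2x^3
u'=6x^2

Answer: 6x^2·cos(2x^3)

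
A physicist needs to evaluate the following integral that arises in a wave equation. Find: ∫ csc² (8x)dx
Since d/dx[-cot(8x)] = 8csc²(8x), integral = -cot(8x)/8+C

Answer: (-1/8)cot(8x)+C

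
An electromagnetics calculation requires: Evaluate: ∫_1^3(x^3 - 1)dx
Step 1: Find antiderivative F(x)=(1/4)x^4 - x
Step 2: F(3) - F(1)=69/4 - (-3/4)=18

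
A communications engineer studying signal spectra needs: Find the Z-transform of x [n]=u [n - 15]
Using the time-shift property: Z{u[n-15]}=z^(-15)*z/(z-1)
=z^(-14)/(z-1)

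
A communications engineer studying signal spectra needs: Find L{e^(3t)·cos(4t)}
First shifting: L{e^(at)f(t)}=F(s-a)
L{cos(4t)}=s/(s²+16)
Shift: (s-3)/((s-3)²+16)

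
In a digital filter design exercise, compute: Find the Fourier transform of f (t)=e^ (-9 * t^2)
The Fourier transform of a Gaussian e^(-a*t^2) is sqrt(pi/a)*e^(-omega^2/(4a)).
With a=9: F(omega)=sqrt(pi)/3*e^(-omega^2/36)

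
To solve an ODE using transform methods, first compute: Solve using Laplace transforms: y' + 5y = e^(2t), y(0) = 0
Take L: sY - 0+5Y=1/(s-2)
Y(s+5)=1/(s-2)+0
Y=1/((s-2)(s+5))+0/(s+5)
Partial fractions: 1/((s-2)(s+5))=(1/7)/(s-2) - (1/7)/(s+5)
So Y=(1/7)/(s-2) - (1/7)/(s+5)
Inverse Laplace transform (L^(-1){1/(s-2)}=e^(2t), L^(-1){1/(s+5)}=e^(-5t)):

Answer: y(t)=(1/7)·e^(2t) - (1/7)·e^(-5t)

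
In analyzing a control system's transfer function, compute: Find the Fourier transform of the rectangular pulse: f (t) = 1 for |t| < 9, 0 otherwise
F(omega) = integral from -9 to 9 of e^(-j*omega*t) dt
= 2*sin(9*omega)/omega = 18*sinc(9*omega/pi)

Answer: 2*sin(9*omega)/omega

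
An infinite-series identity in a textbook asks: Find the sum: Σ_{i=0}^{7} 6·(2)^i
Geometric series: S=a(1 - r^n)/(1 - r)
a=6, r=2, n=8
S=6(1 - 256)/-1=1530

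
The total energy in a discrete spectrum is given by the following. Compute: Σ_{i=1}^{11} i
Using formula: Σ i^1=n(n+1)/2=11·12/2=66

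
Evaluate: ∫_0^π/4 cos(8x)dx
Antiderivative: sin(8x)/8
Evaluate at bounds: [sin(8·π/4)/8] - [sin(8·0)/8]
= ((0) - (0))/8 = 0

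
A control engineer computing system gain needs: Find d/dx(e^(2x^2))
Chain rule: d/dx[e^u]=e^u · u' where u=2x^2
u'=4x

Answer: 4x·e^(2x^2)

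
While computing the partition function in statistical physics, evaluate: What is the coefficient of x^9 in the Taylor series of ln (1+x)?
ln(1+x)=Σ (-1)^(n+1) x^n/n
Coefficient of x^9=(-1)^10/9=1/9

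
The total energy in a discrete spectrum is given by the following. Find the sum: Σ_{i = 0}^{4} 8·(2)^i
Geometric series: S = a(1 - r^n)/(1 - r)
a = 8, r = 2, n = 5
S = 8(1-32)/-1 = 248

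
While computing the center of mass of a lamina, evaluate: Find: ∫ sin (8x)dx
Using substitution u = 8x: ∫ sin(u) du/8 = -cos(u)/8+C

Answer: (-1/8)cos(8x)+C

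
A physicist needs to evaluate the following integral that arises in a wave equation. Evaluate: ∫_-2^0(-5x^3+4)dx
Step 1: Find antiderivative F(x)=(-5/4)x^4 + 4x
Step 2: F(0) - F(-2)=0 - (-28)=28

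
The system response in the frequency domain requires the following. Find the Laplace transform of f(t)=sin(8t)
L{sin(wt)}=w/(s² + w²)
L{sin(8t)}=8/(s² + 64)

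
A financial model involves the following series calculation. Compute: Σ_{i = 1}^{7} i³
Using formula: Σ i^3 = [n(n + 1)/2]² = [7·8/2]² = 784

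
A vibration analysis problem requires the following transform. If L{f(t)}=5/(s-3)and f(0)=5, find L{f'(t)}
L{f'(t)} = s·F(s) - f(0) = 5s/(s-3)-5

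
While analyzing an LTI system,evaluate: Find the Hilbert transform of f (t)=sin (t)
The Hilbert transform shifts each frequency component by -pi/2.
H{sin(wt)} = -cos(wt)
With w = 1: H{sin(t)} = -cos(t)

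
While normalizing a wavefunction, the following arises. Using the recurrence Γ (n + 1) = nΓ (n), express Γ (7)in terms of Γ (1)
Γ(7) = 6Γ(6) = 6·5Γ(5) = ... = 6!·Γ(1) = 720·Γ(1)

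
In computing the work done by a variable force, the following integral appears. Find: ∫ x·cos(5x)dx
By parts: u=x, dv=cos(5x) dx
du=dx, v=sin(5x)/5
=x·sin(5x)/5+cos(5x)/5²+C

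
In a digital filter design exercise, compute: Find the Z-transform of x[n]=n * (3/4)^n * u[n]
Using the property Z{n*a^n*u[n]} = az/(z-a)^2
With a = 3/4: X(z) = (3/4)z/(z - 3/4)^2, |z| > 3/4

Answer: (3/4)z/(z - 3/4)^2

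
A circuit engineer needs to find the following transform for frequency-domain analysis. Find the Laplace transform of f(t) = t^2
L{t^n} = n!/s^(n + 1)
L{t^2} = 2!/s^3 = 2/s^3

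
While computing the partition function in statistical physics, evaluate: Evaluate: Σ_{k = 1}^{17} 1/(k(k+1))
Partial fractions: 1/(k(k+1))=1/k - 1/(k+1)
Telescoping sum: 1(1-1/18)=1·17/18

Answer: 17/18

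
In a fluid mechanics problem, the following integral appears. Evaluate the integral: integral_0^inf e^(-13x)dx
integral_0^inf e^(-13x) dx = [-1/13*e^(-13x)]_0^inf
= 0 - (-1/13) = 1/13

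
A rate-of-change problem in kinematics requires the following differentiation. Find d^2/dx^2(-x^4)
Apply power rule 2 times:
d^1: -4x^3
d^2: -12x^2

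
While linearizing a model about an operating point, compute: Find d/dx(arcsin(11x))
d/dx[arcsin(u)] = u'/√(1-u²), u = 11x, u' = 11

Answer: 11/√(1 - 121x²)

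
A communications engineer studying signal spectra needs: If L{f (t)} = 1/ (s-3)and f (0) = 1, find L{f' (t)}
L{f'(t)}=s·F(s) - f(0)=s/(s-3)-1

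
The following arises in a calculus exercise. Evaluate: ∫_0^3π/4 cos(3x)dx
Antiderivative: sin(3x)/3
Evaluate at bounds: [sin(3·3π/4)/3] - [sin(3·0)/3]
=((√2/2) - (0))/3=√2/6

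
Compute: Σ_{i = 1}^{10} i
Using formula: Σ i^1=n(n + 1)/2=10·11/2=55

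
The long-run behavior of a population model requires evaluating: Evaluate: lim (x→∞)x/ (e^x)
Apply L'Hôpital 1 times (∞/∞ each time):
Eventually get 1!/(e^x) → 0

Answer: 0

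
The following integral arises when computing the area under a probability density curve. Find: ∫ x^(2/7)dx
Power rule: ∫ x^(2/7) dx=x^(9/7)/(9/7) + C

Answer: (7/9)·x^(9/7) + C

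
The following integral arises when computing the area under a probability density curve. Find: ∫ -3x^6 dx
Using power rule: ∫ -3x^6 dx = -3/7 x^7+C = (-3/7)x^7+C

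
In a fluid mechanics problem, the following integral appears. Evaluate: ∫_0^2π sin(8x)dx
Antiderivative: -cos(8x)/8
Evaluate at bounds: [-cos(8·2π)/8] - [-cos(8·0)/8]
= (-(1)+(1))/8 = 0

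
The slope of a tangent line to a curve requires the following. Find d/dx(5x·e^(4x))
Product rule: (fg)' = f'g + fg'
f = 5x, f' = 5
g = e^(4x), g' = 4·e^(4x)

Answer: 5·e^(4x) + 20x·e^(4x)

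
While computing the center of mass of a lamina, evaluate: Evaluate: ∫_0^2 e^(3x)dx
Antiderivative: (1/3)e^(3x)
Evaluate: (1/3)(e^6-1)

Answer: (e^6-1)/3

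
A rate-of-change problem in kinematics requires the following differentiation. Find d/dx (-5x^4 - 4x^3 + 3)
Power rule: d/dx(ax^n) = n·a·x^(n-1)
Term by term: -20·x^3-12·x^2

Answer: -20x^3-12x^2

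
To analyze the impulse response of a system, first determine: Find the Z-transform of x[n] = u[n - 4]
Using the time-shift property: Z{u[n-4]}=z^(-4)*z/(z-1)
=z^(-3)/(z-1)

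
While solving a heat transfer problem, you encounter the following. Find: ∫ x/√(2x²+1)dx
Let u=2x² + 1, du=4x dx
∫ (1/4)·u^(-1/2) du=√u/2 + C

Answer: √(2x² + 1)/2 + C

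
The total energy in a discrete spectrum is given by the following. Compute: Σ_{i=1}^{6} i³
Using formula: Σ i^3 = [n(n + 1)/2]² = [6·7/2]² = 441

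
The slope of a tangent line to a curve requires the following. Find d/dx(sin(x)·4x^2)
Product rule: (fg)' = f'g + fg'
f = sin(x), f' = cos(x)
g = 4x^2, g' = 8x

Answer: 4·cos(x)·x^2 + 8·sin(x)·x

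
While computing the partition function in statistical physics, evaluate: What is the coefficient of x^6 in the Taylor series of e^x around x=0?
Taylor series of e^x=Σ x^n/n!
Coefficient of x^6=1/6!=1/720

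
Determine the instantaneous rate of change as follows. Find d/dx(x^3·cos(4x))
Product rule: (fg)'=f'g+fg'
f=x^3, f'=3x^2
g=cos(4x), g'=-4·sin(4x)

Answer: 3x^2·cos(4x)-4x^3·sin(4x)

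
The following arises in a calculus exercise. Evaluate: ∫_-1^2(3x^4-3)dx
Step 1: Find antiderivative F(x) = (3/5)x^5 - 3x
Step 2: F(2) - F(-1) = 66/5 - (12/5) = 54/5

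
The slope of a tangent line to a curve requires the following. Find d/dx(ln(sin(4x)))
Chain rule: d/dx[ln(u)] = u'/u where u = sin(4x)
u' = 4cos(4x)

Answer: (4cos(4x))/(sin(4x))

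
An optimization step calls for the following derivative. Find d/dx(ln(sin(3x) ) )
Chain rule: d/dx[ln(u)] = u'/u where u = sin(3x)
u' = 3cos(3x)

Answer: (3cos(3x))/(sin(3x))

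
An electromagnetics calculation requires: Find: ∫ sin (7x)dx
Using substitution u=7x: ∫ sin(u) du/7=-cos(u)/7+C

Answer: (-1/7)cos(7x)+C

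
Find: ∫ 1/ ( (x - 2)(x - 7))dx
Partial fractions: 1/((x-2)(x-7))=A/(x-2)+B/(x-7)
A=-1/5, B=1/5
∫ [-1/5· 1/(x-2)+1/5· 1/(x-7)] dx
=(1/5)[ln|x-7| - ln|x-2|]+C

Answer: (1/5)·ln|(x-7)/(x-2)|+C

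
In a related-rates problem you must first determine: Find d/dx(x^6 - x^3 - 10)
Power rule: d/dx(ax^n) = n·a·x^(n-1)
Term by term: 6·x^5-3·x^2

Answer: 6x^5-3x^2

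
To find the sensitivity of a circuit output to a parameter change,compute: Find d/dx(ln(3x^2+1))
Chain rule: d/dx[ln(u)]=u'/u where u=3x^2 + 1
u'=6x

Answer: (6x)/(3x^2 + 1)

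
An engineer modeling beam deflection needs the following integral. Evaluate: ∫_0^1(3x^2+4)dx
Step 1: Find antiderivative F(x) = x^3+4x
Step 2: F(1) - F(0) = 5 - (0) = 5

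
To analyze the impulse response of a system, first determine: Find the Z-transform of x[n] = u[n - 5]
Using the time-shift property: Z{u[n-5]} = z^(-5)*z/(z-1)
= z^(-4)/(z-1)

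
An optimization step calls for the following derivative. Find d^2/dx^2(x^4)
Apply power rule 2 times:
d^1: 4x^3
d^2: 12x^2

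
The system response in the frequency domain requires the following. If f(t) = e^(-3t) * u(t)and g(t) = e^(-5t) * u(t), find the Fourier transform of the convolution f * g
By the convolution theorem: F{f*g}=F(omega)*G(omega)
F(omega)=1/(3+j*omega), G(omega)=1/(5+j*omega)
F{f*g}=1/((3+j*omega)(5+j*omega))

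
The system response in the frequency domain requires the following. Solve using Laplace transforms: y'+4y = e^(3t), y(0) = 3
Take L: sY - 3+4Y=1/(s-3)
Y(s+4)=1/(s-3)+3
Y=1/((s-3)(s+4))+3/(s+4)
Partial fractions: 1/((s-3)(s+4))=(1/7)/(s-3) - (1/7)/(s+4)
So Y=(1/7)/(s-3)+(20/7)/(s+4)
Inverse Laplace transform (L^(-1){1/(s-3)}=e^(3t), L^(-1){1/(s+4)}=e^(-4t)):

Answer: y(t)=(1/7)·e^(3t)+(20/7)·e^(-4t)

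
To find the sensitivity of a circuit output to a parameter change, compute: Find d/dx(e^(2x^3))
Chain rule: d/dx[e^u] = e^u · u' where u = 2x^3
u' = 6x^2

Answer: 6x^2·e^(2x^3)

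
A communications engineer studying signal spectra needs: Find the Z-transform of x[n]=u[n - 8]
Using the time-shift property: Z{u[n-8]}=z^(-8)*z/(z-1)
=z^(-7)/(z-1)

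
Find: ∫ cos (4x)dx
Using substitution u = 4x: ∫ cos(u) du/4 = sin(u)/4 + C

Answer: (1/4)sin(4x) + C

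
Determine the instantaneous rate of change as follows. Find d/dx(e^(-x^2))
Chain rule: d/dx[e^u]=e^u · u' where u=-x^2
u'=-2x

Answer: -2x·e^(-x^2)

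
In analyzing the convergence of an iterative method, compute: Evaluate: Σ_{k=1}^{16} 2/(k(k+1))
Partial fractions: 2/(k(k+1)) = 2/k - 2/(k+1)
Telescoping sum: 2(1-1/17) = 2·16/17

Answer: 32/17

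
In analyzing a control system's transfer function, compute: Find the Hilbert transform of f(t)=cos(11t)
The Hilbert transform shifts each frequency component by -pi/2.
H{cos(wt)}=sin(wt)
With w=11: H{cos(11t)}=sin(11t)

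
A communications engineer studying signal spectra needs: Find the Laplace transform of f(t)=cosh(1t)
L{cosh(at)}=s/(s²-a²)
L{cosh(1t)}=s/(s²-1)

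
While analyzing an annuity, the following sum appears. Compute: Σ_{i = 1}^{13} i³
Using formula: Σ i^3 = [n(n + 1)/2]² = [13·14/2]² = 8281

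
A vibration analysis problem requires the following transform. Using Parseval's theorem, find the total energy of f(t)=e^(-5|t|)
Parseval's theorem: E = integral |f(t)|^2 dt = (1/2pi) integral |F(omega)|^2 domega
E = integral_{-inf}^{inf} e^(-10|t|) dt = 2*integral_0^inf e^(-10t) dt = 2/(2*5) = 1/5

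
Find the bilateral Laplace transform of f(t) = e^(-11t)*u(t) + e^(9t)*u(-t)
For e^(-11t)*u(t): L = 1/(s + 11), Re(s) > -11
For e^(9t)*u(-t): L = -1/(s-9), Re(s) < 9
Combined: F(s) = 1/(s + 11) - 1/(s-9), -11 < Re(s) < 9

Answer: 1/(s + 11) - 1/(s-9), ROC: -11 < Re(s) < 9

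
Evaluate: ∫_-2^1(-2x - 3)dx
Step 1: Find antiderivative F(x) = -x^2 - 3x
Step 2: F(1) - F(-2) = -4 - (2) = -6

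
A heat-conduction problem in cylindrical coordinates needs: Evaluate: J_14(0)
J_n(0)=0 for all n > 0 (Bessel function of first kind)
J_14(0)=0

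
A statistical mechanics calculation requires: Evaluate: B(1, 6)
B(x,y)=Γ(x)Γ(y)/Γ(x+y)=(x-1)!(y-1)!/(x+y-1)!
B(1,6)=0!·5!/6!=1/6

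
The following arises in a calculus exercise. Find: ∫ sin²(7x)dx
Using identity sin²(u) = (1 - cos(2u))/2:
∫ (1 - cos(14x))/2 dx = x/2 - sin(14x)/28 + C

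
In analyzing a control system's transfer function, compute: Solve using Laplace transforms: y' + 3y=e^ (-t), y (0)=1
Take L: sY - 1 + 3Y=1/(s + 1)
Y(s + 3)=1/(s + 1) + 1
Y=1/((s + 1)(s + 3)) + 1/(s + 3)
Partial fractions: 1/((s + 1)(s + 3))=(1/2)/(s + 1) - (1/2)/(s + 3)
So Y=(1/2)/(s + 1) + (1/2)/(s + 3)
Inverse Laplace transform (L^(-1){1/(s + 1)}=e^(-t), L^(-1){1/(s + 3)}=e^(-3t)):

Answer: y(t)=(1/2)·e^(-t) + (1/2)·e^(-3t)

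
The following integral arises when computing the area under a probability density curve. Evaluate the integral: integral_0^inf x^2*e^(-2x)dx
This is a Gamma integral. Substitute u=2x (du=2 dx):
integral_0^inf x^2*e^(-2x) dx=(1/2^3) integral_0^inf u^2*e^(-u) du
=Gamma(3)/2^3=2!/2^3=2/8

Answer: 1/4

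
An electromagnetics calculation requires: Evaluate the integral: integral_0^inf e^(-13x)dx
integral_0^inf e^(-13x) dx=[-1/13 * e^(-13x)]_0^inf
=0 - (-1/13)=1/13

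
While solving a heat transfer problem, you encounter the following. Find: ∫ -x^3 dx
Using power rule: ∫ -x^3 dx=-1/4 x^4 + C=(-1/4)x^4 + C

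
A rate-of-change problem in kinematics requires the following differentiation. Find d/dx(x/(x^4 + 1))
Quotient rule: (f/g)'=(f'g - fg')/g²
f=x, f'=1
g=x^4+1, g'=4x^3

Answer: (1·(x^4+1)-4x^4)/(x^4+1)²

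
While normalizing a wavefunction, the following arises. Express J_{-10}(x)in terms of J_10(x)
For integer n: J_{-n}(x) = (-1)^n J_n(x)
With n = 10: J_{-10}(x) = (-1)^10 J_10(x) = J_10(x)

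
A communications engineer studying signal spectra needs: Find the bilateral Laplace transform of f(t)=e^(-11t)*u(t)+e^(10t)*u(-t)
For e^(-11t)*u(t): L = 1/(s + 11), Re(s) > -11
For e^(10t)*u(-t): L = -1/(s-10), Re(s) < 10
Combined: F(s) = 1/(s + 11) - 1/(s-10), -11 < Re(s) < 10

Answer: 1/(s + 11) - 1/(s-10), ROC: -11 < Re(s) < 10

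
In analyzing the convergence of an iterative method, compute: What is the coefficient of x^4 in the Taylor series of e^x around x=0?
Taylor series of e^x=Σ x^n/n!
Coefficient of x^4=1/4!=1/24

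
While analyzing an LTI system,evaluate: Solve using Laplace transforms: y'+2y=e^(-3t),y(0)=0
Take L: sY - 0 + 2Y=1/(s + 3)
Y(s + 2)=1/(s + 3) + 0
Y=1/((s + 3)(s + 2)) + 0/(s + 2)
Partial fractions: 1/((s + 3)(s + 2))=-1/(s + 3) + 1/(s + 2)
So Y=-1/(s + 3) + 1/(s + 2)
Inverse Laplace transform (L^(-1){1/(s + 3)}=e^(-3t), L^(-1){1/(s + 2)}=e^(-2t)):

Answer: y(t)=-1·e^(-3t) + e^(-2t)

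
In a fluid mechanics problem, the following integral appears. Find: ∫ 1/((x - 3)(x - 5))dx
Partial fractions: 1/((x-3)(x-5))=A/(x-3)+B/(x-5)
A=-1/2, B=1/2
∫ [-1/2· 1/(x-3)+1/2· 1/(x-5)] dx
=(1/2)[ln|x-5| - ln|x-3|]+C

Answer: (1/2)·ln|(x-5)/(x-3)|+C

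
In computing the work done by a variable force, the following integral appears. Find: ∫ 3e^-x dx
Since d/dx[e^-x] = - e^-x, we get -3e^-x+C

Answer: -3e^-x+C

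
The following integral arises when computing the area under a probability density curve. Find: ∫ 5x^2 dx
Using power rule: ∫ 5x^2 dx=5/3 x^3+C=(5/3)x^3+C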